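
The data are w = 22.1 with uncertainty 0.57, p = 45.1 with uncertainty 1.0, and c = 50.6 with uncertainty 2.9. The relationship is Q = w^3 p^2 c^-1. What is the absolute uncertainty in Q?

Products/powers → add relative errors in quadrature, weighted by exponent:
  (3·δw/w)² = (3×0.0258)² = 0.00599;  (2·δp/p)² = (2×0.0222)² = 0.00197;  (-1·δc/c)² = (-1×0.0573)² = 0.00328
δQ/Q = √(0.0112) = 0.106
Q = 4.34e+05, so δQ = 0.106 × 4.34e+05 = 46000.

46000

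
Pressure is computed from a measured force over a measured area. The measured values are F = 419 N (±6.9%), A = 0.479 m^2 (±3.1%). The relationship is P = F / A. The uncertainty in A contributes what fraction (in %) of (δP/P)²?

(δP/P)² = (1·δF/F)² + (-1·δA/A)²
  F term: (1×0.0690)² = 0.00476
  A term: (-1×0.0310)² = 0.000961
Total = 0.00572. Share from A = 0.000961/0.00572 = 0.168.

16.8%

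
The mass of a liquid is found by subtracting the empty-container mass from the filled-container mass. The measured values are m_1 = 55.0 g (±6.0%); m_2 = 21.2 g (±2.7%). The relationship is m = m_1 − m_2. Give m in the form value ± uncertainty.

33.8 ± 3.35 g

Each term contributes (cᵢ δxᵢ)² to (δm)²:
  (δm_1)² = 10.9;  (δm_2)² = 0.328
δm = √(11.2) = 3.35 g
m = 33.8 g.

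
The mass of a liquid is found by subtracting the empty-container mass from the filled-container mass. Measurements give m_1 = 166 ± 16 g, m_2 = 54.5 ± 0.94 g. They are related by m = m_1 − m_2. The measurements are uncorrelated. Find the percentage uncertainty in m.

For a sum/difference, combine absolute errors in quadrature:
  (δm_1)² = 256;  (δm_2)² = 0.884
δm = √(257) = 16.0 g
m = 112 g, so δm/m = 16.0/112 = 0.144.

14.4%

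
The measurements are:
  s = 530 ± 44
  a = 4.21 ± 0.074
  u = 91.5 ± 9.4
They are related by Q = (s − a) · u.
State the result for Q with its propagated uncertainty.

Let w = s − a = 526. δw = √(δs² + δa²) = √(1940 + 0.00548) = 44.0, so δw/w = 0.0837.
Q is then a monomial in w, u:
δQ/Q = √((δw/w)² + (1·δu/u)²) = √(0.00700 + 0.0106) = 0.133
Q = 48100, so δQ = 0.133 × 48100 = 6370.

48100 ± 6370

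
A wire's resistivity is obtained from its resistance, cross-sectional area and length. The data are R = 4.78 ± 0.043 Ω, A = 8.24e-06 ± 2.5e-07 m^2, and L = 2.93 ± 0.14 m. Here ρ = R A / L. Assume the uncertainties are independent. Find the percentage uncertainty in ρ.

ρ is a product of powers, so relative uncertainties combine in quadrature:
  (1·δR/R)² = (1×0.00900)² = 8.09e-05;  (1·δA/A)² = (1×0.0303)² = 0.000921;  (-1·δL/L)² = (-1×0.0478)² = 0.00228
δρ/ρ = √(0.00328) = 0.0573

5.73%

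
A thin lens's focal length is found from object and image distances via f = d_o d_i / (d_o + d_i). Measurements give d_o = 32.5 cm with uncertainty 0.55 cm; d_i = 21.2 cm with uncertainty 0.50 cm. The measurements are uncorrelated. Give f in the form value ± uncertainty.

12.8 ± 0.202 cm

∂f/∂d_o = (d_i/(d_o+d_i))² = 0.156;  ∂f/∂d_i = (d_o/(d_o+d_i))² = 0.366
δf = √((∂f/∂d_o · δd_o)² + (∂f/∂d_i · δd_i)²) = √(0.00735 + 0.0335) = 0.202 cm
f = 12.8 cm.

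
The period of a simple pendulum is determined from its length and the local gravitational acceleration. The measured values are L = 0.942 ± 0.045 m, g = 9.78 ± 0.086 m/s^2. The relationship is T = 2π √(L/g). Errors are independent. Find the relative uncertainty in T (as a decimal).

Since T is a product/quotient, work with relative uncertainties:
  (½·δL/L)² = (0.5×0.0478)² = 0.000571;  (−½·δg/g)² = (-0.5×0.00879)² = 1.93e-05
δT/T = √(0.000590) = 0.0243

0.0243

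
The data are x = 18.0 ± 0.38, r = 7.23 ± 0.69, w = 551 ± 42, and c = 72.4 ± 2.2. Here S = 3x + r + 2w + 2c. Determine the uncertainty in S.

Sums and differences: (δS)² = Σ (cᵢ δxᵢ)².
  (3·δx)² = 1.30;  (δr)² = 0.476;  (2·δw)² = 7060;  (2·δc)² = 19.4
δS = √(7080) = 84.1

84.1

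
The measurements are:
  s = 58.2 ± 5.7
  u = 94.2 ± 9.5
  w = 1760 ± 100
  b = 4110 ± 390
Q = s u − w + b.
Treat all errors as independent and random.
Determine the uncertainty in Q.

Let p = s·u = 5480. δp/p = √((1·δs/s)² + (1·δu/u)²) = √(0.00959 + 0.0102) = 0.141, so δp = 771.
Q = p − w + b: δQ = √(δp² + δw² + δb²) = √(5.94e+05 + 10000 + 1.52e+05) = 870

870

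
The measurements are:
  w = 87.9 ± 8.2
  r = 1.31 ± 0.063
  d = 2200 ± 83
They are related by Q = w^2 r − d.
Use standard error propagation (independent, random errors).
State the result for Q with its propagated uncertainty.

Let p = w^2·r = 10100. δp/p = √((2·δw/w)² + (1·δr/r)²) = √(0.0348 + 0.00231) = 0.193, so δp = 1950.
Q = p − d: δQ = √(δp² + δd²) = √(3.8e+06 + 6890) = 1950
Q = 7920.

7920 ± 1950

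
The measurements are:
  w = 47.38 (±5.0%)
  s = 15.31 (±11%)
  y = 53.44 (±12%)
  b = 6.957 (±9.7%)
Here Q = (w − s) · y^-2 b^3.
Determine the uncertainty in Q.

1.47

Let u = w − s = 32.07. δu = √(δw² + δs²) = √(5.61 + 2.84) = 2.91, so δu/u = 0.0906.
Q is then a monomial in u, y, b:
δQ/Q = √((δu/u)² + (-2·δy/y)² + (3·δb/b)²) = √(0.00821 + 0.0576 + 0.0847) = 0.388
Q = 3.781, so δQ = 0.388 × 3.781 = 1.47.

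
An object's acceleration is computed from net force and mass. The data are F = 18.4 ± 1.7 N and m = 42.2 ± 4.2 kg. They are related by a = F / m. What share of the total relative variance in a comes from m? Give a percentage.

(δa/a)² = (1·δF/F)² + (-1·δm/m)²
  F term: (1×0.0924)² = 0.00854
  m term: (-1×0.0995)² = 0.00991
Total = 0.0184. Share from m = 0.00991/0.0184 = 0.537.

53.7%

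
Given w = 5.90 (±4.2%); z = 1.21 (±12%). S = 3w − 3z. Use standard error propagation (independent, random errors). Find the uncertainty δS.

S is a linear combination, so absolute uncertainties add in quadrature:
  (3·δw)² = 0.553;  (3·δz)² = 0.190
δS = √(0.742) = 0.862

0.862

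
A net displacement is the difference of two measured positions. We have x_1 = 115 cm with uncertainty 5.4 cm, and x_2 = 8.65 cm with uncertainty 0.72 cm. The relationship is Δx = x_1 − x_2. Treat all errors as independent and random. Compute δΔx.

5.45 cm

Sums and differences: (δΔx)² = Σ (cᵢ δxᵢ)².
  (δx_1)² = 29.2;  (δx_2)² = 0.518
δΔx = √(29.7) = 5.45 cm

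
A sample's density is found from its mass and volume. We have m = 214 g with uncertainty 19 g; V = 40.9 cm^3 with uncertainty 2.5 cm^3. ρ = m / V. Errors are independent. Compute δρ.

Each factor contributes (exponent × relative error)² to (δρ/ρ)²:
  (1·δm/m)² = (1×0.0888)² = 0.00788;  (-1·δV/V)² = (-1×0.0611)² = 0.00374
δρ/ρ = √(0.0116) = 0.108
ρ = 5.23 g/cm^3, so δρ = 0.108 × 5.23 = 0.564 g/cm^3.

0.564 g/cm^3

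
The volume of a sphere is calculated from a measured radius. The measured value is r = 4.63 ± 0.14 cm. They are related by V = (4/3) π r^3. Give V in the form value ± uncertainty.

V ∝ r^3, so δV/V = |3| · δr/r = 3 × 0.0302 = 0.0907.
V = 416 cm^3, so δV = 0.0907 × 416 = 37.7 cm^3.

416 ± 37.7 cm^3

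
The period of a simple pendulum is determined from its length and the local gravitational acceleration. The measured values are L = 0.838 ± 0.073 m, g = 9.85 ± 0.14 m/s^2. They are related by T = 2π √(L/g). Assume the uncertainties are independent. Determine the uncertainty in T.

0.0809 s

For a monomial T ∝ L^(1/2), g^(-1/2), fractional errors add in quadrature:
  (½·δL/L)² = (0.5×0.0871)² = 0.00190;  (−½·δg/g)² = (-0.5×0.0142)² = 5.05e-05
δT/T = √(0.00195) = 0.0441
T = 1.83 s, so δT = 0.0441 × 1.83 = 0.0809 s.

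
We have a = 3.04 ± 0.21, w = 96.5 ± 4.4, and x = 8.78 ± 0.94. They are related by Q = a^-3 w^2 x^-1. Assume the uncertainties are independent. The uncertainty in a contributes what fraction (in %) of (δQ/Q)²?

(δQ/Q)² = (-3·δa/a)² + (2·δw/w)² + (-1·δx/x)²
  a term: (-3×0.0691)² = 0.0429
  w term: (2×0.0456)² = 0.00832
  x term: (-1×0.107)² = 0.0115
Total = 0.0627. Share from a = 0.0429/0.0627 = 0.685.

68.5%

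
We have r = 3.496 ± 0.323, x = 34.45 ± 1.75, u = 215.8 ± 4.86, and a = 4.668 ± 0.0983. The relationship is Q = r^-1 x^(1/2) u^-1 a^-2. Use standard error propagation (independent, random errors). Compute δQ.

3.82e-05

Products/powers → add relative errors in quadrature, weighted by exponent:
  (-1·δr/r)² = (-1×0.0924)² = 0.00854;  (½·δx/x)² = (0.5×0.0508)² = 0.000645;  (-1·δu/u)² = (-1×0.0225)² = 0.000507;  (-2·δa/a)² = (-2×0.0211)² = 0.00177
δQ/Q = √(0.0115) = 0.107
Q = 0.0003570, so δQ = 0.107 × 0.0003570 = 3.82e-05.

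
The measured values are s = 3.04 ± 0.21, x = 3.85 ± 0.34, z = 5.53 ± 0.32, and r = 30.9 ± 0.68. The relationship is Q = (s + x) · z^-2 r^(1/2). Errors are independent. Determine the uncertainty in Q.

0.163

Let u = s + x = 6.89. δu = √(δs² + δx²) = √(0.0441 + 0.116) = 0.400, so δu/u = 0.0580.
Q is then a monomial in u, z, r:
δQ/Q = √((δu/u)² + (-2·δz/z)² + (½·δr/r)²) = √(0.00336 + 0.0134 + 0.000121) = 0.130
Q = 1.25, so δQ = 0.130 × 1.25 = 0.163.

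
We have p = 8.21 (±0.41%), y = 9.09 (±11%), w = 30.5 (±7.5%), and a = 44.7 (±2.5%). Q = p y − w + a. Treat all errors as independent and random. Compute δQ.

8.60

Let h = p·y = 74.6. δh/h = √((1·δp/p)² + (1·δy/y)²) = √(1.68e-05 + 0.0121) = 0.110, so δh = 8.21.
Q = h − w + a: δQ = √(δh² + δw² + δa²) = √(67.5 + 5.23 + 1.25) = 8.60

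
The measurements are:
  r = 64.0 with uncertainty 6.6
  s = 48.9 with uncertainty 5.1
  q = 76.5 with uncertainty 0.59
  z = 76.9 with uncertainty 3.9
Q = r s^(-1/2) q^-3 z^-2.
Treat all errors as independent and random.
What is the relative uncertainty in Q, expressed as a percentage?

Relative error in a monomial: (δQ/Q)² = Σ (nᵢ · δxᵢ/xᵢ)².
  (1·δr/r)² = (1×0.103)² = 0.0106;  (−½·δs/s)² = (-0.5×0.104)² = 0.00272;  (-3·δq/q)² = (-3×0.00771)² = 0.000535;  (-2·δz/z)² = (-2×0.0507)² = 0.0103
δQ/Q = √(0.0242) = 0.155

15.5%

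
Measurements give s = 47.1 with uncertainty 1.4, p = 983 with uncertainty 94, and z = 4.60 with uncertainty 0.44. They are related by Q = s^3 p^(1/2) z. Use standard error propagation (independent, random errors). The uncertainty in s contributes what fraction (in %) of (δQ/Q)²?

(δQ/Q)² = (3·δs/s)² + (½·δp/p)² + (1·δz/z)²
  s term: (3×0.0297)² = 0.00795
  p term: (0.5×0.0956)² = 0.00229
  z term: (1×0.0957)² = 0.00915
Total = 0.0194. Share from s = 0.00795/0.0194 = 0.410.

41.0%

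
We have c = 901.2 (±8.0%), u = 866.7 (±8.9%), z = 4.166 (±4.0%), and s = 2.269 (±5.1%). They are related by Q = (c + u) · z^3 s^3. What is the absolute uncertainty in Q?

Let w = c + u = 1768. δw = √(δc² + δu²) = √(5200 + 5950) = 106, so δw/w = 0.0597.
Q is then a monomial in w, z, s:
δQ/Q = √((δw/w)² + (3·δz/z)² + (3·δs/s)²) = √(0.00357 + 0.0144 + 0.0234) = 0.203
Q = 1.493e+06, so δQ = 0.203 × 1.493e+06 = 3.04e+05.

3.04e+05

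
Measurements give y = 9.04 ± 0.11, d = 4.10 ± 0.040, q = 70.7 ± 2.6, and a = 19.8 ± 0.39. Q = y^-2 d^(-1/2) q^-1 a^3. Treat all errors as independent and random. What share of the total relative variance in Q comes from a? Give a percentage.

(δQ/Q)² = (-2·δy/y)² + (−½·δd/d)² + (-1·δq/q)² + (3·δa/a)²
  y term: (-2×0.0122)² = 0.000592
  d term: (-0.5×0.00976)² = 2.38e-05
  q term: (-1×0.0368)² = 0.00135
  a term: (3×0.0197)² = 0.00349
Total = 0.00546. Share from a = 0.00349/0.00546 = 0.639.

63.9%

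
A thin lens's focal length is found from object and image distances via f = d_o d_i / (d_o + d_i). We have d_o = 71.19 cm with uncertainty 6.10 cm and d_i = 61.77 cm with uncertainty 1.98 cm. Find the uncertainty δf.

1.43 cm

∂f/∂d_o = (d_i/(d_o+d_i))² = 0.216;  ∂f/∂d_i = (d_o/(d_o+d_i))² = 0.287
δf = √((∂f/∂d_o · δd_o)² + (∂f/∂d_i · δd_i)²) = √(1.73 + 0.322) = 1.43 cm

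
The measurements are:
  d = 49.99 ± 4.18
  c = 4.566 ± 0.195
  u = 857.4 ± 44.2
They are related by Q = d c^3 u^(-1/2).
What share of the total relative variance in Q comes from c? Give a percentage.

(δQ/Q)² = (1·δd/d)² + (3·δc/c)² + (−½·δu/u)²
  d term: (1×0.0836)² = 0.00699
  c term: (3×0.0427)² = 0.0164
  u term: (-0.5×0.0516)² = 0.000664
Total = 0.0241. Share from c = 0.0164/0.0241 = 0.682.

68.2%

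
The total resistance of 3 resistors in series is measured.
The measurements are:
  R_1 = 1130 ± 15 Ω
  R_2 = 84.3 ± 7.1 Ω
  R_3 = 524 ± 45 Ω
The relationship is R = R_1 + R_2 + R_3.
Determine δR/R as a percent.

For a sum/difference, combine absolute errors in quadrature:
  (δR_1)² = 225;  (δR_2)² = 50.4;  (δR_3)² = 2020
δR = √(2300) = 48.0 Ω
R = 1740 Ω, so δR/R = 48.0/1740 = 0.0276.

2.76%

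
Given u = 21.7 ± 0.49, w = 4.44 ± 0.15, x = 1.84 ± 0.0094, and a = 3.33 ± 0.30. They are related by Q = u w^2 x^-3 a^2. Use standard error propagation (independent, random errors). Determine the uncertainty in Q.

148

Q is a product of powers, so relative uncertainties combine in quadrature:
  (1·δu/u)² = (1×0.0226)² = 0.000510;  (2·δw/w)² = (2×0.0338)² = 0.00457;  (-3·δx/x)² = (-3×0.00511)² = 0.000235;  (2·δa/a)² = (2×0.0901)² = 0.0325
δQ/Q = √(0.0378) = 0.194
Q = 761, so δQ = 0.194 × 761 = 148.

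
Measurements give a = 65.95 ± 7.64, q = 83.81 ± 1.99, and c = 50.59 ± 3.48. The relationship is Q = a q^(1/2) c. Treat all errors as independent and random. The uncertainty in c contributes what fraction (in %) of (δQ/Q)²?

(δQ/Q)² = (1·δa/a)² + (½·δq/q)² + (1·δc/c)²
  a term: (1×0.116)² = 0.0134
  q term: (0.5×0.0237)² = 0.000141
  c term: (1×0.0688)² = 0.00473
Total = 0.0183. Share from c = 0.00473/0.0183 = 0.259.

25.9%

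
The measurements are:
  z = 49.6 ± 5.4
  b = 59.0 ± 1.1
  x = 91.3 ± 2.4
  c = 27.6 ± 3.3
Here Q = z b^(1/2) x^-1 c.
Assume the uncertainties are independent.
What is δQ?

Each factor contributes (exponent × relative error)² to (δQ/Q)²:
  (1·δz/z)² = (1×0.109)² = 0.0119;  (½·δb/b)² = (0.5×0.0186)² = 8.69e-05;  (-1·δx/x)² = (-1×0.0263)² = 0.000691;  (1·δc/c)² = (1×0.120)² = 0.0143
δQ/Q = √(0.0269) = 0.164
Q = 115, so δQ = 0.164 × 115 = 18.9.

18.9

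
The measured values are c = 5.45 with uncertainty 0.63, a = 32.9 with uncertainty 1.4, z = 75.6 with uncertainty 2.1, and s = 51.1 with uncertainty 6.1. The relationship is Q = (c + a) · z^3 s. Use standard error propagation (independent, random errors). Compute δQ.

1.28e+08

Let u = c + a = 38.4. δu = √(δc² + δa²) = √(0.397 + 1.96) = 1.54, so δu/u = 0.0400.
Q is then a monomial in u, z, s:
δQ/Q = √((δu/u)² + (3·δz/z)² + (1·δs/s)²) = √(0.00160 + 0.00694 + 0.0143) = 0.151
Q = 8.47e+08, so δQ = 0.151 × 8.47e+08 = 1.28e+08.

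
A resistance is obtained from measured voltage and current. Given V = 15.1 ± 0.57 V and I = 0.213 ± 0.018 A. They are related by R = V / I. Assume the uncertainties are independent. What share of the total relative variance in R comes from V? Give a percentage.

(δR/R)² = (1·δV/V)² + (-1·δI/I)²
  V term: (1×0.0377)² = 0.00142
  I term: (-1×0.0845)² = 0.00714
Total = 0.00857. Share from V = 0.00142/0.00857 = 0.166.

16.6%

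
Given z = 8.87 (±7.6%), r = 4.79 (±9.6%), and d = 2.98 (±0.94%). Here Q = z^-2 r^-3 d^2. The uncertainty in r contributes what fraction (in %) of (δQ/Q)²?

78.0%

(δQ/Q)² = (-2·δz/z)² + (-3·δr/r)² + (2·δd/d)²
  z term: (-2×0.0760)² = 0.0231
  r term: (-3×0.0960)² = 0.0829
  d term: (2×0.00940)² = 0.000353
Total = 0.106. Share from r = 0.0829/0.106 = 0.780.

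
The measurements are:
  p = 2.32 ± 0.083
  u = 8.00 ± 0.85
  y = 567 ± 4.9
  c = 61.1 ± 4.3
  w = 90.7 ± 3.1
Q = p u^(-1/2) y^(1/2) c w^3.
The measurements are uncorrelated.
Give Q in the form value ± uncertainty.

Relative error in a monomial: (δQ/Q)² = Σ (nᵢ · δxᵢ/xᵢ)².
  (1·δp/p)² = (1×0.0358)² = 0.00128;  (−½·δu/u)² = (-0.5×0.106)² = 0.00282;  (½·δy/y)² = (0.5×0.00864)² = 1.87e-05;  (1·δc/c)² = (1×0.0704)² = 0.00495;  (3·δw/w)² = (3×0.0342)² = 0.0105
δQ/Q = √(0.0196) = 0.140
Q = 8.9e+08, so δQ = 0.140 × 8.9e+08 = 1.25e+08.

(8.90 ± 1.25) × 10^8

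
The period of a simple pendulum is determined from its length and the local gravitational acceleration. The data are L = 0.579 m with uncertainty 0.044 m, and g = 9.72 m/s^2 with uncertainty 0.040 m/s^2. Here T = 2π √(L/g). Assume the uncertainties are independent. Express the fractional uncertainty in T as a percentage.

T is a product of powers, so relative uncertainties combine in quadrature:
  (½·δL/L)² = (0.5×0.0760)² = 0.00144;  (−½·δg/g)² = (-0.5×0.00412)² = 4.23e-06
δT/T = √(0.00145) = 0.0381

3.81%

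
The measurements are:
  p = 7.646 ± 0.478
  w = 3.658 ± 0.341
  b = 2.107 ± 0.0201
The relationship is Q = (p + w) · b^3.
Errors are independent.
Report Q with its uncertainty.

105.7 ± 6.27

Let u = p + w = 11.30. δu = √(δp² + δw²) = √(0.228 + 0.116) = 0.587, so δu/u = 0.0519.
Q is then a monomial in u, b:
δQ/Q = √((δu/u)² + (3·δb/b)²) = √(0.00270 + 0.000819) = 0.0593
Q = 105.7, so δQ = 0.0593 × 105.7 = 6.27.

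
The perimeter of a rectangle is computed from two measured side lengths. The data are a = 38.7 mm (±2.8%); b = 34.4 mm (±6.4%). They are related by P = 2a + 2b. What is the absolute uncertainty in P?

P is a linear combination, so absolute uncertainties add in quadrature:
  (2·δa)² = 4.70;  (2·δb)² = 19.4
δP = √(24.1) = 4.91 mm

4.91 mm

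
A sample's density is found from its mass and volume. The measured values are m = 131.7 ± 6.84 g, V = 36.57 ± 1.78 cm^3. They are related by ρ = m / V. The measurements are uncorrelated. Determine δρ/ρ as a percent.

7.12%

ρ is a product of powers, so relative uncertainties combine in quadrature:
  (1·δm/m)² = (1×0.0519)² = 0.00270;  (-1·δV/V)² = (-1×0.0487)² = 0.00237
δρ/ρ = √(0.00507) = 0.0712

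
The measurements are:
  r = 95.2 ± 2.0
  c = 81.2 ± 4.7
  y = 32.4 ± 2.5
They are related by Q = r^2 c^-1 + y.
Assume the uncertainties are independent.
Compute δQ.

Let p = r^2·c^-1 = 112. δp/p = √((2·δr/r)² + (-1·δc/c)²) = √(0.00177 + 0.00335) = 0.0715, so δp = 7.98.
Q = p + y: δQ = √(δp² + δy²) = √(63.7 + 6.25) = 8.37

8.37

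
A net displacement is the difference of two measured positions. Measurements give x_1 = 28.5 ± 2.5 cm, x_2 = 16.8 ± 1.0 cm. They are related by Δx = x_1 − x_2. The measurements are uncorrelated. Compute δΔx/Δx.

0.230

Each term contributes (cᵢ δxᵢ)² to (δΔx)²:
  (δx_1)² = 6.25;  (δx_2)² = 1.00
δΔx = √(7.25) = 2.69 cm
Δx = 11.7 cm, so δΔx/Δx = 2.69/11.7 = 0.230.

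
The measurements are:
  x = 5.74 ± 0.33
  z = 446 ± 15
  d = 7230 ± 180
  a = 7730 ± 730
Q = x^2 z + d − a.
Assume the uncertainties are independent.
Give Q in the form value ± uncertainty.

14200 ± 1910

Let p = x^2·z = 14700. δp/p = √((2·δx/x)² + (1·δz/z)²) = √(0.0132 + 0.00113) = 0.120, so δp = 1760.
Q = p + d − a: δQ = √(δp² + δd² + δa²) = √(3.1e+06 + 32400 + 5.33e+05) = 1910
Q = 14200.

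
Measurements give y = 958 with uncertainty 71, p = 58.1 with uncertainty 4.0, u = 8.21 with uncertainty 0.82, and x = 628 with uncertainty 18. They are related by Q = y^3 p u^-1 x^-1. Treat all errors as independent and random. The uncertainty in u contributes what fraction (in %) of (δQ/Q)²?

15.4%

(δQ/Q)² = (3·δy/y)² + (1·δp/p)² + (-1·δu/u)² + (-1·δx/x)²
  y term: (3×0.0741)² = 0.0494
  p term: (1×0.0688)² = 0.00474
  u term: (-1×0.0999)² = 0.00998
  x term: (-1×0.0287)² = 0.000822
Total = 0.0650. Share from u = 0.00998/0.0650 = 0.154.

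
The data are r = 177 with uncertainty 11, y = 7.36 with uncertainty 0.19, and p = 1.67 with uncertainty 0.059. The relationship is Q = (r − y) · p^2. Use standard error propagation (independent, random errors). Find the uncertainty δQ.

Let u = r − y = 170. δu = √(δr² + δy²) = √(121 + 0.0361) = 11.0, so δu/u = 0.0649.
Q is then a monomial in u, p:
δQ/Q = √((δu/u)² + (2·δp/p)²) = √(0.00421 + 0.00499) = 0.0959
Q = 473, so δQ = 0.0959 × 473 = 45.4.

45.4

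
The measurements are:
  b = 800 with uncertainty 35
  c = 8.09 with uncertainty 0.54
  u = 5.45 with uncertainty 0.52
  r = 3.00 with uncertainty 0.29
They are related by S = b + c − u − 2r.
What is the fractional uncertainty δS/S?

0.0440

Sums and differences: (δS)² = Σ (cᵢ δxᵢ)².
  (δb)² = 1220;  (δc)² = 0.292;  (δu)² = 0.270;  (2·δr)² = 0.336
δS = √(1230) = 35.0
S = 797, so δS/S = 35.0/797 = 0.0440.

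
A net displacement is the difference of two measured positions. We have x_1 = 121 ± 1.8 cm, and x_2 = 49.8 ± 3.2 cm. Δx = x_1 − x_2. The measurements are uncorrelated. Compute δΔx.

Sums and differences: (δΔx)² = Σ (cᵢ δxᵢ)².
  (δx_1)² = 3.24;  (δx_2)² = 10.2
δΔx = √(13.5) = 3.67 cm

3.67 cm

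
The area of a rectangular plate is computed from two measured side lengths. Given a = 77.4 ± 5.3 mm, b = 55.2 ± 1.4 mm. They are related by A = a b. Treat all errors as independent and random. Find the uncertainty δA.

312 mm^2

Each factor contributes (exponent × relative error)² to (δA/A)²:
  (1·δa/a)² = (1×0.0685)² = 0.00469;  (1·δb/b)² = (1×0.0254)² = 0.000643
δA/A = √(0.00533) = 0.0730
A = 4270 mm^2, so δA = 0.0730 × 4270 = 312 mm^2.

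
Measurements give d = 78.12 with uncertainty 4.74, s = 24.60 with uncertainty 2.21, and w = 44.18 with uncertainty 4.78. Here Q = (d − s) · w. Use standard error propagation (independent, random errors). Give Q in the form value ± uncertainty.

2365 ± 345

Let u = d − s = 53.52. δu = √(δd² + δs²) = √(22.5 + 4.88) = 5.23, so δu/u = 0.0977.
Q is then a monomial in u, w:
δQ/Q = √((δu/u)² + (1·δw/w)²) = √(0.00955 + 0.0117) = 0.146
Q = 2365, so δQ = 0.146 × 2365 = 345.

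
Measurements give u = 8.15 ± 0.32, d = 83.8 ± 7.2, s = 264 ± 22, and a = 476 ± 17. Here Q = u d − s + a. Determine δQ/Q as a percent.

7.85%

Let p = u·d = 683. δp/p = √((1·δu/u)² + (1·δd/d)²) = √(0.00154 + 0.00738) = 0.0945, so δp = 64.5.
Q = p − s + a: δQ = √(δp² + δs² + δa²) = √(4160 + 484 + 289) = 70.3
Q = 895, so δQ/Q = 70.3/895 = 0.0785.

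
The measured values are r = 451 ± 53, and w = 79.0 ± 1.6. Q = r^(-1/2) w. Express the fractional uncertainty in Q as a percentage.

Relative error in a monomial: (δQ/Q)² = Σ (nᵢ · δxᵢ/xᵢ)².
  (−½·δr/r)² = (-0.5×0.118)² = 0.00345;  (1·δw/w)² = (1×0.0203)² = 0.000410
δQ/Q = √(0.00386) = 0.0622

6.22%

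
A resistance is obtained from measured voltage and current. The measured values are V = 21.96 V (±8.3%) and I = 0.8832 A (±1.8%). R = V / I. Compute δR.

2.11 Ω

Each factor contributes (exponent × relative error)² to (δR/R)²:
  (1·δV/V)² = (1×0.0830)² = 0.00689;  (-1·δI/I)² = (-1×0.0180)² = 0.000324
δR/R = √(0.00721) = 0.0849
R = 24.86 Ω, so δR = 0.0849 × 24.86 = 2.11 Ω.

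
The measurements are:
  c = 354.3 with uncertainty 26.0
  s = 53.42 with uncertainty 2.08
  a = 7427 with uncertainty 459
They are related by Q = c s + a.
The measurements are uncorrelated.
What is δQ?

1640

Let p = c·s = 18930. δp/p = √((1·δc/c)² + (1·δs/s)²) = √(0.00539 + 0.00152) = 0.0831, so δp = 1570.
Q = p + a: δQ = √(δp² + δa²) = √(2.47e+06 + 2.11e+05) = 1640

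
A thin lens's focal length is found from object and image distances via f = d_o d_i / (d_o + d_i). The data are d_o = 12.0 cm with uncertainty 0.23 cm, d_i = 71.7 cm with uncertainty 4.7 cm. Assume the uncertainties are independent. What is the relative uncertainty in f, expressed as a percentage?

∂f/∂d_o = (d_i/(d_o+d_i))² = 0.734;  ∂f/∂d_i = (d_o/(d_o+d_i))² = 0.0206
δf = √((∂f/∂d_o · δd_o)² + (∂f/∂d_i · δd_i)²) = √(0.0285 + 0.00933) = 0.194 cm
f = 10.3 cm, so δf/f = 0.194/10.3 = 0.0189.

1.89%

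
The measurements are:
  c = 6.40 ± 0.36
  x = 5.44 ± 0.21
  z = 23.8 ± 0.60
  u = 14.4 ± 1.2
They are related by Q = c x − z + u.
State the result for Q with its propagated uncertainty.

Let p = c·x = 34.8. δp/p = √((1·δc/c)² + (1·δx/x)²) = √(0.00316 + 0.00149) = 0.0682, so δp = 2.38.
Q = p − z + u: δQ = √(δp² + δz² + δu²) = √(5.64 + 0.360 + 1.44) = 2.73
Q = 25.4.

25.4 ± 2.73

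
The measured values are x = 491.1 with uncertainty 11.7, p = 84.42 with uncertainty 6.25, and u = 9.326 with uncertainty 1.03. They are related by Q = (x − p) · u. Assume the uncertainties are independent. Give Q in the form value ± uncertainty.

Let w = x − p = 406.7. δw = √(δx² + δp²) = √(137 + 39.1) = 13.3, so δw/w = 0.0326.
Q is then a monomial in w, u:
δQ/Q = √((δw/w)² + (1·δu/u)²) = √(0.00106 + 0.0122) = 0.115
Q = 3793, so δQ = 0.115 × 3793 = 437.

3793 ± 437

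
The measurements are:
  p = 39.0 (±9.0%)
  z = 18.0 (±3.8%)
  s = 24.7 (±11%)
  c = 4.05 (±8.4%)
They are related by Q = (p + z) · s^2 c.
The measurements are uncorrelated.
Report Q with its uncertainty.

Let u = p + z = 57.0. δu = √(δp² + δz²) = √(12.3 + 0.468) = 3.58, so δu/u = 0.0627.
Q is then a monomial in u, s, c:
δQ/Q = √((δu/u)² + (2·δs/s)² + (1·δc/c)²) = √(0.00394 + 0.0484 + 0.00706) = 0.244
Q = 1.41e+05, so δQ = 0.244 × 1.41e+05 = 34300.

(1.41 ± 0.343) × 10^5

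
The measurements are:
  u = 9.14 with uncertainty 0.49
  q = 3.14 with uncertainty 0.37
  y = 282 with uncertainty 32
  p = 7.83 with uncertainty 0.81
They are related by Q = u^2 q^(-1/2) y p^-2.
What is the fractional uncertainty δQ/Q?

0.266

Each factor contributes (exponent × relative error)² to (δQ/Q)²:
  (2·δu/u)² = (2×0.0536)² = 0.0115;  (−½·δq/q)² = (-0.5×0.118)² = 0.00347;  (1·δy/y)² = (1×0.113)² = 0.0129;  (-2·δp/p)² = (-2×0.103)² = 0.0428
δQ/Q = √(0.0707) = 0.266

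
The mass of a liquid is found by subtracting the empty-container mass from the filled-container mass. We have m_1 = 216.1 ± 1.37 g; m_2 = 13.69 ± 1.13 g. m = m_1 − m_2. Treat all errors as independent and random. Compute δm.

1.78 g

Absolute uncertainties add in quadrature for a linear combination:
  (δm_1)² = 1.88;  (δm_2)² = 1.28
δm = √(3.15) = 1.78 g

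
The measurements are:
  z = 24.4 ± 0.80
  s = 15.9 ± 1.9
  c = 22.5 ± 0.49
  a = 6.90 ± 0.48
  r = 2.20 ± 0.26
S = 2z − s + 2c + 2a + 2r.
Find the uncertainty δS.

S is a linear combination, so absolute uncertainties add in quadrature:
  (2·δz)² = 2.56;  (δs)² = 3.61;  (2·δc)² = 0.960;  (2·δa)² = 0.922;  (2·δr)² = 0.270
δS = √(8.32) = 2.88

2.88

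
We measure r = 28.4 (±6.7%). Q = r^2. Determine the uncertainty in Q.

108

Products/powers → add relative errors in quadrature, weighted by exponent:
  (2·δr/r)² = (2×0.0670)² = 0.0180
δQ/Q = √(0.0180) = 0.134
Q = 807, so δQ = 0.134 × 807 = 108.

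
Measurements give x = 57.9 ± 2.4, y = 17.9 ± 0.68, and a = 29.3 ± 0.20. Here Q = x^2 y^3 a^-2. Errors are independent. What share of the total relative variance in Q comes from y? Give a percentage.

(δQ/Q)² = (2·δx/x)² + (3·δy/y)² + (-2·δa/a)²
  x term: (2×0.0415)² = 0.00687
  y term: (3×0.0380)² = 0.0130
  a term: (-2×0.00683)² = 0.000186
Total = 0.0200. Share from y = 0.0130/0.0200 = 0.648.

64.8%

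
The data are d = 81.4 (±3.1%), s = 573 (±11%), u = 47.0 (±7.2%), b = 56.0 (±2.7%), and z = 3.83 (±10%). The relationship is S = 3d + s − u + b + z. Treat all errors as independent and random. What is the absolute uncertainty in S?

63.6

Sums and differences: (δS)² = Σ (cᵢ δxᵢ)².
  (3·δd)² = 57.3;  (δs)² = 3970;  (δu)² = 11.5;  (δb)² = 2.29;  (δz)² = 0.147
δS = √(4040) = 63.6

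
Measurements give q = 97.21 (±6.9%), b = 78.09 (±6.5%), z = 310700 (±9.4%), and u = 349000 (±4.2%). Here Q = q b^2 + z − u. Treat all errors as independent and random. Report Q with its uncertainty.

Let p = q·b^2 = 592800. δp/p = √((1·δq/q)² + (2·δb/b)²) = √(0.00476 + 0.0169) = 0.147, so δp = 87200.
Q = p + z − u: δQ = √(δp² + δz² + δu²) = √(7.61e+09 + 8.53e+08 + 2.15e+08) = 93200
Q = 554500.

554500 ± 93200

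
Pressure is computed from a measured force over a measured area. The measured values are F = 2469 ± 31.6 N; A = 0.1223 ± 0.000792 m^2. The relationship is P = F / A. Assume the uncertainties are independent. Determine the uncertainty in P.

Since P is a product/quotient, work with relative uncertainties:
  (1·δF/F)² = (1×0.0128)² = 0.000164;  (-1·δA/A)² = (-1×0.00648)² = 4.19e-05
δP/P = √(0.000206) = 0.0143
P = 20190 Pa, so δP = 0.0143 × 20190 = 290 Pa.

290 Pa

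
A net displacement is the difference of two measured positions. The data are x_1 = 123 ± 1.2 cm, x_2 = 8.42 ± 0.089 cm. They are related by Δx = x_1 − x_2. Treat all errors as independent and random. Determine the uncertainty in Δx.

Each term contributes (cᵢ δxᵢ)² to (δΔx)²:
  (δx_1)² = 1.44;  (δx_2)² = 0.00792
δΔx = √(1.45) = 1.20 cm

1.20 cm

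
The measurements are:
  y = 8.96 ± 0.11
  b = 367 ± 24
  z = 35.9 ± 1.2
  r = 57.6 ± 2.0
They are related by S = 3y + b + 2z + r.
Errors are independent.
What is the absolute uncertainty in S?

24.2

Absolute uncertainties add in quadrature for a linear combination:
  (3·δy)² = 0.109;  (δb)² = 576;  (2·δz)² = 5.76;  (δr)² = 4.00
δS = √(586) = 24.2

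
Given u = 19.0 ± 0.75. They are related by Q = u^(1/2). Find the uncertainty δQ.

0.0860

Q ∝ u^(1/2), so δQ/Q = |½| · δu/u = 0.5 × 0.0395 = 0.0197.
Q = 4.36, so δQ = 0.0197 × 4.36 = 0.0860.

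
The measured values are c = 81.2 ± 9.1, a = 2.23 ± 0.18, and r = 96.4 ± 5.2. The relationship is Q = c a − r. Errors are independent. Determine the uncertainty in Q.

Let p = c·a = 181. δp/p = √((1·δc/c)² + (1·δa/a)²) = √(0.0126 + 0.00652) = 0.138, so δp = 25.0.
Q = p − r: δQ = √(δp² + δr²) = √(625 + 27.0) = 25.5

25.5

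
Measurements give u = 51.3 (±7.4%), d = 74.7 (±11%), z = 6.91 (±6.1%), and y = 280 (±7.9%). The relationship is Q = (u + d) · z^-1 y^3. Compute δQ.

1.02e+08

Let w = u + d = 126. δw = √(δu² + δd²) = √(14.4 + 67.5) = 9.05, so δw/w = 0.0718.
Q is then a monomial in w, z, y:
δQ/Q = √((δw/w)² + (-1·δz/z)² + (3·δy/y)²) = √(0.00516 + 0.00372 + 0.0562) = 0.255
Q = 4e+08, so δQ = 0.255 × 4e+08 = 1.02e+08.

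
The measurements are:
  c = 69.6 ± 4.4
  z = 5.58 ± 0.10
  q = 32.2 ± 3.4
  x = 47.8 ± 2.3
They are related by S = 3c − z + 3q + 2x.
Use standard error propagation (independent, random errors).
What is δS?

Each term contributes (cᵢ δxᵢ)² to (δS)²:
  (3·δc)² = 174;  (δz)² = 0.0100;  (3·δq)² = 104;  (2·δx)² = 21.2
δS = √(299) = 17.3

17.3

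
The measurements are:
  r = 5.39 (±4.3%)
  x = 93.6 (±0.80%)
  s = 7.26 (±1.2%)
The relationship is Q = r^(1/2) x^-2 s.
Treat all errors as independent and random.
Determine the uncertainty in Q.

5.65e-05

For a monomial Q ∝ r^(1/2), x^-2, s, fractional errors add in quadrature:
  (½·δr/r)² = (0.5×0.0430)² = 0.000462;  (-2·δx/x)² = (-2×0.00800)² = 0.000256;  (1·δs/s)² = (1×0.0120)² = 0.000144
δQ/Q = √(0.000862) = 0.0294
Q = 0.00192, so δQ = 0.0294 × 0.00192 = 5.65e-05.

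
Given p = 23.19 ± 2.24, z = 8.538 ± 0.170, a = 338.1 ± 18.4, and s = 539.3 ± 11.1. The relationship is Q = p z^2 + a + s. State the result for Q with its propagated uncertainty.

Let w = p·z^2 = 1690. δw/w = √((1·δp/p)² + (2·δz/z)²) = √(0.00933 + 0.00159) = 0.104, so δw = 177.
Q = w + a + s: δQ = √(δw² + δa² + δs²) = √(31200 + 339 + 123) = 178
Q = 2568.

2568 ± 178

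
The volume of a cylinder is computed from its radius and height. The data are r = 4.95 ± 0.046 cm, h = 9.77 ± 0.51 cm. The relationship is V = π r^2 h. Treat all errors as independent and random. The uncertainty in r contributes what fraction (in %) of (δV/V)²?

11.3%

(δV/V)² = (2·δr/r)² + (1·δh/h)²
  r term: (2×0.00929)² = 0.000345
  h term: (1×0.0522)² = 0.00272
Total = 0.00307. Share from r = 0.000345/0.00307 = 0.113.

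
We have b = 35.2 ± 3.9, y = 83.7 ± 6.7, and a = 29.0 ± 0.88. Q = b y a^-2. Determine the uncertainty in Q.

Products/powers → add relative errors in quadrature, weighted by exponent:
  (1·δb/b)² = (1×0.111)² = 0.0123;  (1·δy/y)² = (1×0.0800)² = 0.00641;  (-2·δa/a)² = (-2×0.0303)² = 0.00368
δQ/Q = √(0.0224) = 0.150
Q = 3.50, so δQ = 0.150 × 3.50 = 0.524.

0.524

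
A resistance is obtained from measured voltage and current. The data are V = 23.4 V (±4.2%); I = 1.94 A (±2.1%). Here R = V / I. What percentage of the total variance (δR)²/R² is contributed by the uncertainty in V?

(δR/R)² = (1·δV/V)² + (-1·δI/I)²
  V term: (1×0.0420)² = 0.00176
  I term: (-1×0.0210)² = 0.000441
Total = 0.00221. Share from V = 0.00176/0.00221 = 0.800.

80.0%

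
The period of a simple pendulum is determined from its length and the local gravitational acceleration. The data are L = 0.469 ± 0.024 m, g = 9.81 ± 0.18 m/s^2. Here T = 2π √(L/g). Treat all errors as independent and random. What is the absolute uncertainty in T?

0.0373 s

Products/powers → add relative errors in quadrature, weighted by exponent:
  (½·δL/L)² = (0.5×0.0512)² = 0.000655;  (−½·δg/g)² = (-0.5×0.0183)² = 8.42e-05
δT/T = √(0.000739) = 0.0272
T = 1.37 s, so δT = 0.0272 × 1.37 = 0.0373 s.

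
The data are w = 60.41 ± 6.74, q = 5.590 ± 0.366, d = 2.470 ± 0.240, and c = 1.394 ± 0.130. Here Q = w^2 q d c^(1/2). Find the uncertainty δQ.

Q is a product of powers, so relative uncertainties combine in quadrature:
  (2·δw/w)² = (2×0.112)² = 0.0498;  (1·δq/q)² = (1×0.0655)² = 0.00429;  (1·δd/d)² = (1×0.0972)² = 0.00944;  (½·δc/c)² = (0.5×0.0933)² = 0.00217
δQ/Q = √(0.0657) = 0.256
Q = 59490, so δQ = 0.256 × 59490 = 15200.

15200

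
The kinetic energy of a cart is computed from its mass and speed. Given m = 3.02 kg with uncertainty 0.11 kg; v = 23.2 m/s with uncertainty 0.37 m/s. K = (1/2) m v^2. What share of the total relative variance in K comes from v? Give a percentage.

43.4%

(δK/K)² = (1·δm/m)² + (2·δv/v)²
  m term: (1×0.0364)² = 0.00133
  v term: (2×0.0159)² = 0.00102
Total = 0.00234. Share from v = 0.00102/0.00234 = 0.434.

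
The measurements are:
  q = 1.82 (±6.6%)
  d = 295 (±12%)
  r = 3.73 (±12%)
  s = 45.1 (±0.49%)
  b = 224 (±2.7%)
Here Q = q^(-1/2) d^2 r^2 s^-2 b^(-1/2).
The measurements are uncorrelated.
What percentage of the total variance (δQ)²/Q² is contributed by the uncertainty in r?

(δQ/Q)² = (−½·δq/q)² + (2·δd/d)² + (2·δr/r)² + (-2·δs/s)² + (−½·δb/b)²
  q term: (-0.5×0.0660)² = 0.00109
  d term: (2×0.120)² = 0.0576
  r term: (2×0.120)² = 0.0576
  s term: (-2×0.00490)² = 9.6e-05
  b term: (-0.5×0.0270)² = 0.000182
Total = 0.117. Share from r = 0.0576/0.117 = 0.494.

49.4%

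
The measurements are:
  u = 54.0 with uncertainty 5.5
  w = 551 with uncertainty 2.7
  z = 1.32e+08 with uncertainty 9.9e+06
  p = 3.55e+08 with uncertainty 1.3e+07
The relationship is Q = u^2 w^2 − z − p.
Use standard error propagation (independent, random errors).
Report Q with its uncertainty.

Let h = u^2·w^2 = 8.85e+08. δh/h = √((2·δu/u)² + (2·δw/w)²) = √(0.0415 + 9.6e-05) = 0.204, so δh = 1.81e+08.
Q = h − z − p: δQ = √(δh² + δz² + δp²) = √(3.26e+16 + 9.8e+13 + 1.69e+14) = 1.81e+08
Q = 3.98e+08.

(3.98 ± 1.81) × 10^8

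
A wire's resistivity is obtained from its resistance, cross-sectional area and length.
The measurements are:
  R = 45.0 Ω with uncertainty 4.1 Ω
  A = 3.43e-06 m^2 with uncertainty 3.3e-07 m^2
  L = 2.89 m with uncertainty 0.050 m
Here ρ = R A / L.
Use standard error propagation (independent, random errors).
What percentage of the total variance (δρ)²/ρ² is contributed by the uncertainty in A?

(δρ/ρ)² = (1·δR/R)² + (1·δA/A)² + (-1·δL/L)²
  R term: (1×0.0911)² = 0.00830
  A term: (1×0.0962)² = 0.00926
  L term: (-1×0.0173)² = 0.000299
Total = 0.0179. Share from A = 0.00926/0.0179 = 0.518.

51.8%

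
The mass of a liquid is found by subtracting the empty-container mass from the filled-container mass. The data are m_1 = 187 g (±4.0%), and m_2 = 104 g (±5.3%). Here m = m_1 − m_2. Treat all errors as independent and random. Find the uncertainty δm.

Sums and differences: (δm)² = Σ (cᵢ δxᵢ)².
  (δm_1)² = 56.0;  (δm_2)² = 30.4
δm = √(86.3) = 9.29 g

9.29 g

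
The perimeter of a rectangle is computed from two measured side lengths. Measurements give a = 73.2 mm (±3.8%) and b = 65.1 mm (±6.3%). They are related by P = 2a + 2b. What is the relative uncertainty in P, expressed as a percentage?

For a sum/difference, combine absolute errors in quadrature:
  (2·δa)² = 30.9;  (2·δb)² = 67.3
δP = √(98.2) = 9.91 mm
P = 277 mm, so δP/P = 9.91/277 = 0.0358.

3.58%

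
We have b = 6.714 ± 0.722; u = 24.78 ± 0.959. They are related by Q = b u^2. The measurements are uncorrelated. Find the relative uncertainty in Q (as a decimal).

0.132

Since Q is a product/quotient, work with relative uncertainties:
  (1·δb/b)² = (1×0.108)² = 0.0116;  (2·δu/u)² = (2×0.0387)² = 0.00599
δQ/Q = √(0.0176) = 0.132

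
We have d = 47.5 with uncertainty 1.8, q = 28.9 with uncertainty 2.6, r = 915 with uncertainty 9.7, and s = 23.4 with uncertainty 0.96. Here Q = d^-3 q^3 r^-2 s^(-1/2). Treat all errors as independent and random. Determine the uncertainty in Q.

For a monomial Q ∝ d^-3, q^3, r^-2, s^(-1/2), fractional errors add in quadrature:
  (-3·δd/d)² = (-3×0.0379)² = 0.0129;  (3·δq/q)² = (3×0.0900)² = 0.0728;  (-2·δr/r)² = (-2×0.0106)² = 0.000450;  (−½·δs/s)² = (-0.5×0.0410)² = 0.000421
δQ/Q = √(0.0866) = 0.294
Q = 5.56e-08, so δQ = 0.294 × 5.56e-08 = 1.64e-08.

1.64e-08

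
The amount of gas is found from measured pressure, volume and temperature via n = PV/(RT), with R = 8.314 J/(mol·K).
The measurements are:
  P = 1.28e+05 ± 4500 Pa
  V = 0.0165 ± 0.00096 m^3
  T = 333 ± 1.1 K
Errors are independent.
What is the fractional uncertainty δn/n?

Relative error in a monomial: (δn/n)² = Σ (nᵢ · δxᵢ/xᵢ)².
  (1·δP/P)² = (1×0.0352)² = 0.00124;  (1·δV/V)² = (1×0.0582)² = 0.00339;  (-1·δT/T)² = (-1×0.00330)² = 1.09e-05
δn/n = √(0.00463) = 0.0681

0.0681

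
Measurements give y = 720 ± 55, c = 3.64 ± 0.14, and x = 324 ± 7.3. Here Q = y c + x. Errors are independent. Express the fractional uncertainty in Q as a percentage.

Let p = y·c = 2620. δp/p = √((1·δy/y)² + (1·δc/c)²) = √(0.00584 + 0.00148) = 0.0855, so δp = 224.
Q = p + x: δQ = √(δp² + δx²) = √(50200 + 53.3) = 224
Q = 2940, so δQ/Q = 224/2940 = 0.0762.

7.62%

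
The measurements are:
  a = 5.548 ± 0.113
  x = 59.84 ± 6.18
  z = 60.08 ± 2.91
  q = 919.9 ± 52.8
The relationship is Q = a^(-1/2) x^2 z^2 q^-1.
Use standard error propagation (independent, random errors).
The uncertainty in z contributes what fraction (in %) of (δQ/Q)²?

16.9%

(δQ/Q)² = (−½·δa/a)² + (2·δx/x)² + (2·δz/z)² + (-1·δq/q)²
  a term: (-0.5×0.0204)² = 0.000104
  x term: (2×0.103)² = 0.0427
  z term: (2×0.0484)² = 0.00938
  q term: (-1×0.0574)² = 0.00329
Total = 0.0554. Share from z = 0.00938/0.0554 = 0.169.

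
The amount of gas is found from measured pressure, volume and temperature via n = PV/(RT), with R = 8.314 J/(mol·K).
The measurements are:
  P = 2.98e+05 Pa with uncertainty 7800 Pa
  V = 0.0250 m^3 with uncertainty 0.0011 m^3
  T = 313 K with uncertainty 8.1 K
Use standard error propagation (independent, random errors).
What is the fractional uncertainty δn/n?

0.0574

Since n is a product/quotient, work with relative uncertainties:
  (1·δP/P)² = (1×0.0262)² = 0.000685;  (1·δV/V)² = (1×0.0440)² = 0.00194;  (-1·δT/T)² = (-1×0.0259)² = 0.000670
δn/n = √(0.00329) = 0.0574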